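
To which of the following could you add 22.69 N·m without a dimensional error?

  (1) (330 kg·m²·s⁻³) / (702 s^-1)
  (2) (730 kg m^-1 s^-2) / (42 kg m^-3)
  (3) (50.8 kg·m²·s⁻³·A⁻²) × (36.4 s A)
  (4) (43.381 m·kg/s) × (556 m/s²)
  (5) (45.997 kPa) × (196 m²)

(1)

Reference: N·m = kg·m·s⁻²·m = kg·m²·s⁻².
Each option:
  (1) [kg·m²·s⁻³] / [s⁻¹] = kg·m²·s⁻²  ← same
  (2) [kg·m⁻¹·s⁻²] / [kg·m⁻³] = m²·s⁻²
  (3) [kg·m²·s⁻³·A⁻²] · [s·A] = kg·m²·s⁻²·A⁻¹
  (4) [kg·m·s⁻¹] · [m·s⁻²] = kg·m²·s⁻³
  (5) [kg·m⁻¹·s⁻²] · [m²] = kg·m·s⁻²
Only (1) matches kg·m²·s⁻².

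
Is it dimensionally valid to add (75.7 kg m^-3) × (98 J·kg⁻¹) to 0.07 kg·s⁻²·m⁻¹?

Yes

Reduce each to base SI dimensions:
  (75.7 kg m^-3) × (98 J·kg⁻¹):  [kg·m⁻³] · [m²·s⁻²] = kg·m⁻¹·s⁻²
  0.07 kg·s⁻²·m⁻¹:  kg·m⁻¹·s⁻²
Both are kg·m⁻¹·s⁻², so they have the same dimensions and can be added.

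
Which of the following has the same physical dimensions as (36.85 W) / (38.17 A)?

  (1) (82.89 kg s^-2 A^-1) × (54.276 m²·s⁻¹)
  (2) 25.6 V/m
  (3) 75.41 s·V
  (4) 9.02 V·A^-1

(1)

Reference: [kg·m²·s⁻³] / [A] = kg·m²·s⁻³·A⁻¹.
Each option:
  (1) [kg·s⁻²·A⁻¹] · [m²·s⁻¹] = kg·m²·s⁻³·A⁻¹  ← same
  (2) V·m⁻¹ = J·C⁻¹·m⁻¹ = kg·m·s⁻³·A⁻¹
  (3) V·s = J·C⁻¹·s = kg·m²·s⁻²·A⁻¹
  (4) V·A⁻¹ = J·C⁻¹·A⁻¹ = kg·m²·s⁻³·A⁻²
Only (1) matches kg·m²·s⁻³·A⁻¹.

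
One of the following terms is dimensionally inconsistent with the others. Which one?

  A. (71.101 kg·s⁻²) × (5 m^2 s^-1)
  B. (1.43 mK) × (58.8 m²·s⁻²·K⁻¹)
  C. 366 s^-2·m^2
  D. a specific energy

Work out the base dimensions of each:
  A. [kg·s⁻²] · [m²·s⁻¹] = kg·m²·s⁻³
  B. [K] · [m²·s⁻²·K⁻¹] = m²·s⁻²
  C. m²·s⁻²
  D. [specific energy] = m²·s⁻²
All reduce to m²·s⁻² except A., which is kg·m²·s⁻³.

A.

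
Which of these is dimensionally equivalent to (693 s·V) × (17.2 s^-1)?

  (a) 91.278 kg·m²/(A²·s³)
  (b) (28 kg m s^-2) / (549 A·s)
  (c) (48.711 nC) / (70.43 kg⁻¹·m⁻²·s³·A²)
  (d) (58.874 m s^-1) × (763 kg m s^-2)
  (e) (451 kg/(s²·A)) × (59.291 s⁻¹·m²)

(e)

Reference: [kg·m²·s⁻²·A⁻¹] · [s⁻¹] = kg·m²·s⁻³·A⁻¹.
Each option:
  (a) kg·m²·s⁻³·A⁻²
  (b) [kg·m·s⁻²] / [s·A] = kg·m·s⁻³·A⁻¹
  (c) [s·A] / [kg⁻¹·m⁻²·s³·A²] = kg·m²·s⁻²·A⁻¹
  (d) [m·s⁻¹] · [kg·m·s⁻²] = kg·m²·s⁻³
  (e) [kg·s⁻²·A⁻¹] · [m²·s⁻¹] = kg·m²·s⁻³·A⁻¹  ← same
Only (e) matches kg·m²·s⁻³·A⁻¹.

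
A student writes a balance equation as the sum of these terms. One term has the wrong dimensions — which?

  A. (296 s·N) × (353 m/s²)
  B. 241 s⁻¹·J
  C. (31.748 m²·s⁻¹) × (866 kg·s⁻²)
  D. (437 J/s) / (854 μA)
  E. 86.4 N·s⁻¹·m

In SI base units:
  A. [kg·m·s⁻¹] · [m·s⁻²] = kg·m²·s⁻³
  B. J·s⁻¹ = N·m·s⁻¹ = kg·m²·s⁻³
  C. [m²·s⁻¹] · [kg·s⁻²] = kg·m²·s⁻³
  D. [kg·m²·s⁻³] / [A] = kg·m²·s⁻³·A⁻¹
  E. N·m·s⁻¹ = kg·m·s⁻²·m·s⁻¹ = kg·m²·s⁻³
All reduce to kg·m²·s⁻³ except D., which is kg·m²·s⁻³·A⁻¹.

D.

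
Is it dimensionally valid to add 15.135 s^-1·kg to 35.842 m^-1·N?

No

Work out the base dimensions of each:
  15.135 s^-1·kg:  kg·s⁻¹
  35.842 m^-1·N:  N·m⁻¹ = kg·m·s⁻²·m⁻¹ = kg·s⁻²
kg·s⁻¹ ≠ kg·s⁻², so they cannot be added.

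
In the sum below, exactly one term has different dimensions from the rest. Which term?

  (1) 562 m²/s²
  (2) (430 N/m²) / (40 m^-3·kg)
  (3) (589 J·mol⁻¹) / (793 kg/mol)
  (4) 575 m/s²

(4)

Work out the base dimensions of each:
  (1) m²·s⁻²
  (2) [kg·m⁻¹·s⁻²] / [kg·m⁻³] = m²·s⁻²
  (3) [kg·m²·s⁻²·mol⁻¹] / [kg·mol⁻¹] = m²·s⁻²
  (4) m·s⁻²
All reduce to m²·s⁻² except (4), which is m·s⁻².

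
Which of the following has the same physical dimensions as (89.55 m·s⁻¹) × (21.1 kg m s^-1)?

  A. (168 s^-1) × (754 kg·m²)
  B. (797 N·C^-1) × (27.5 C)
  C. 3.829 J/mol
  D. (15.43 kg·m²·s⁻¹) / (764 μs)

D.

Reference: [m·s⁻¹] · [kg·m·s⁻¹] = kg·m²·s⁻².
Each option:
  A. [s⁻¹] · [kg·m²] = kg·m²·s⁻¹
  B. [kg·m·s⁻³·A⁻¹] · [s·A] = kg·m·s⁻²
  C. J·mol⁻¹ = N·m·mol⁻¹ = kg·m²·s⁻²·mol⁻¹
  D. [kg·m²·s⁻¹] / [s] = kg·m²·s⁻²  ← same
Only D. matches kg·m²·s⁻².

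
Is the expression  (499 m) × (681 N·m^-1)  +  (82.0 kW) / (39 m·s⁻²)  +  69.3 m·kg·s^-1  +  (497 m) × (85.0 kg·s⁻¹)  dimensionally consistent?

No

Reduce each to base SI dimensions:
  (499 m) × (681 N·m^-1):  [m] · [kg·s⁻²] = kg·m·s⁻²
  (82.0 kW) / (39 m·s⁻²):  [kg·m²·s⁻³] / [m·s⁻²] = kg·m·s⁻¹
  69.3 m·kg·s^-1:  kg·m·s⁻¹
  (497 m) × (85.0 kg·s⁻¹):  [m] · [kg·s⁻¹] = kg·m·s⁻¹
The terms do not share a single dimension (kg·m·s⁻² vs kg·m·s⁻¹).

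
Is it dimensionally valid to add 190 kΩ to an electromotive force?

Expand each in SI base units:
  190 kΩ:  Ω = V·A⁻¹ = kg·m²·s⁻³·A⁻²
  an electromotive force:  [electromotive force] = kg·m²·s⁻³·A⁻¹
kg·m²·s⁻³·A⁻² ≠ kg·m²·s⁻³·A⁻¹, so they cannot be added.

No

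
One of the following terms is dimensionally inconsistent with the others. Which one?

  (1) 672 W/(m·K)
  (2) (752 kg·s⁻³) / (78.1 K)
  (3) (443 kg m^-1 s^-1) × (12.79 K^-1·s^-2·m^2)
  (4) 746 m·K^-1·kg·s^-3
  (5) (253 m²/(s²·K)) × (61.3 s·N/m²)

Reduce each to base SI dimensions:
  (1) W·m⁻¹·K⁻¹ = J·s⁻¹·m⁻¹·K⁻¹ = kg·m·s⁻³·K⁻¹
  (2) [kg·s⁻³] / [K] = kg·s⁻³·K⁻¹
  (3) [kg·m⁻¹·s⁻¹] · [m²·s⁻²·K⁻¹] = kg·m·s⁻³·K⁻¹
  (4) kg·m·s⁻³·K⁻¹
  (5) [m²·s⁻²·K⁻¹] · [kg·m⁻¹·s⁻¹] = kg·m·s⁻³·K⁻¹
All reduce to kg·m·s⁻³·K⁻¹ except (2), which is kg·s⁻³·K⁻¹.

(2)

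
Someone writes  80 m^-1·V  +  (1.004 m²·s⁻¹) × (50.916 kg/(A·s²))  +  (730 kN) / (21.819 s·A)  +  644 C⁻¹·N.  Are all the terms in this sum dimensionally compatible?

No

Work out the base dimensions of each:
  80 m^-1·V:  V·m⁻¹ = J·C⁻¹·m⁻¹ = kg·m·s⁻³·A⁻¹
  (1.004 m²·s⁻¹) × (50.916 kg/(A·s²)):  [m²·s⁻¹] · [kg·s⁻²·A⁻¹] = kg·m²·s⁻³·A⁻¹
  (730 kN) / (21.819 s·A):  [kg·m·s⁻²] / [s·A] = kg·m·s⁻³·A⁻¹
  644 C⁻¹·N:  N·C⁻¹ = kg·m·s⁻²·(s·A)⁻¹ = kg·m·s⁻³·A⁻¹
The terms do not share a single dimension (kg·m²·s⁻³·A⁻¹ vs kg·m·s⁻³·A⁻¹).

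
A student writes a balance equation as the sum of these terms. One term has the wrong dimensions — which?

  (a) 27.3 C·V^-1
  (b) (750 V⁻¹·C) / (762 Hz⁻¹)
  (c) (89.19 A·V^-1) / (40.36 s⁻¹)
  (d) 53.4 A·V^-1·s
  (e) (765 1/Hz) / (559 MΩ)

(b)

In SI base units:
  (a) C·V⁻¹ = s·A·(J·C⁻¹)⁻¹ = kg⁻¹·m⁻²·s⁴·A²
  (b) [kg⁻¹·m⁻²·s⁴·A²] / [s] = kg⁻¹·m⁻²·s³·A²
  (c) [kg⁻¹·m⁻²·s³·A²] / [s⁻¹] = kg⁻¹·m⁻²·s⁴·A²
  (d) A·s·V⁻¹ = A·s·(J·C⁻¹)⁻¹ = kg⁻¹·m⁻²·s⁴·A²
  (e) [s] / [kg·m²·s⁻³·A⁻²] = kg⁻¹·m⁻²·s⁴·A²
All reduce to kg⁻¹·m⁻²·s⁴·A² except (b), which is kg⁻¹·m⁻²·s³·A².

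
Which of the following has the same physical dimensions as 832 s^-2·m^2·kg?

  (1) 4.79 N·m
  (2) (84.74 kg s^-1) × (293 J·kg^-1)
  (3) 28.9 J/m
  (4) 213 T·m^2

Reference: kg·m²·s⁻².
Each option:
  (1) N·m = kg·m·s⁻²·m = kg·m²·s⁻²  ← same
  (2) [kg·s⁻¹] · [m²·s⁻²] = kg·m²·s⁻³
  (3) J·m⁻¹ = N·m·m⁻¹ = kg·m·s⁻²
  (4) T·m² = Wb·m⁻²·m² = kg·m²·s⁻²·A⁻¹
Only (1) matches kg·m²·s⁻².

(1)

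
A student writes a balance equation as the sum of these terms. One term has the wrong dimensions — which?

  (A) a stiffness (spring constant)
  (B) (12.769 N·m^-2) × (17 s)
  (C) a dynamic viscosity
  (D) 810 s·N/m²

Work out the base dimensions of each:
  (A) [stiffness (spring constant)] = kg·s⁻²
  (B) [kg·m⁻¹·s⁻²] · [s] = kg·m⁻¹·s⁻¹
  (C) [dynamic viscosity] = kg·m⁻¹·s⁻¹
  (D) N·s·m⁻² = kg·m·s⁻²·s·m⁻² = kg·m⁻¹·s⁻¹
All reduce to kg·m⁻¹·s⁻¹ except (A), which is kg·s⁻².

(A)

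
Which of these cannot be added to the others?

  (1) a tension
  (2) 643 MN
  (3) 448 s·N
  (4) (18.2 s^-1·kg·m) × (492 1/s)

Dimensions:
  (1) [tension] = kg·m·s⁻²
  (2) N = kg·m·s⁻²
  (3) N·s = kg·m·s⁻²·s = kg·m·s⁻¹
  (4) [kg·m·s⁻¹] · [s⁻¹] = kg·m·s⁻²
All reduce to kg·m·s⁻² except (3), which is kg·m·s⁻¹.

(3)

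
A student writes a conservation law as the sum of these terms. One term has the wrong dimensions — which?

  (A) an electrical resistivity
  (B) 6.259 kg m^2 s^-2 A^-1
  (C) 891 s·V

(A)

Work out the base dimensions of each:
  (A) [electrical resistivity] = kg·m³·s⁻³·A⁻²
  (B) kg·m²·s⁻²·A⁻¹
  (C) V·s = J·C⁻¹·s = kg·m²·s⁻²·A⁻¹
All reduce to kg·m²·s⁻²·A⁻¹ except (A), which is kg·m³·s⁻³·A⁻².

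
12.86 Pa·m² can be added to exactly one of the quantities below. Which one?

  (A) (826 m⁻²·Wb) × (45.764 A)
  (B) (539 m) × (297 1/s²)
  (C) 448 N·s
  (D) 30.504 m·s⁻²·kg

Reference: Pa·m² = N·m⁻²·m² = kg·m·s⁻².
Each option:
  (A) [kg·s⁻²·A⁻¹] · [A] = kg·s⁻²
  (B) [m] · [s⁻²] = m·s⁻²
  (C) N·s = kg·m·s⁻²·s = kg·m·s⁻¹
  (D) kg·m·s⁻²  ← same
Only (D) matches kg·m·s⁻².

(D)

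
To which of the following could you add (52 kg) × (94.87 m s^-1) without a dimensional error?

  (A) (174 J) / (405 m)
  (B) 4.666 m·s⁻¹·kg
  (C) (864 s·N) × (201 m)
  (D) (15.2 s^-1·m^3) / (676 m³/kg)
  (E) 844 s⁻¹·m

(B)

Reference: [kg] · [m·s⁻¹] = kg·m·s⁻¹.
Each option:
  (A) [kg·m²·s⁻²] / [m] = kg·m·s⁻²
  (B) kg·m·s⁻¹  ← same
  (C) [kg·m·s⁻¹] · [m] = kg·m²·s⁻¹
  (D) [m³·s⁻¹] / [kg⁻¹·m³] = kg·s⁻¹
  (E) m·s⁻¹
Only (B) matches kg·m·s⁻¹.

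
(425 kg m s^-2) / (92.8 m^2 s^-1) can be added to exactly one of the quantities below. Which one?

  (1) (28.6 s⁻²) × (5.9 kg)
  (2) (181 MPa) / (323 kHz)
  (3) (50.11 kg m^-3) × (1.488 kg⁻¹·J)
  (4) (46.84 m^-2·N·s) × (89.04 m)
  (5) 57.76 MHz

Reference: [kg·m·s⁻²] / [m²·s⁻¹] = kg·m⁻¹·s⁻¹.
Each option:
  (1) [s⁻²] · [kg] = kg·s⁻²
  (2) [kg·m⁻¹·s⁻²] / [s⁻¹] = kg·m⁻¹·s⁻¹  ← same
  (3) [kg·m⁻³] · [m²·s⁻²] = kg·m⁻¹·s⁻²
  (4) [kg·m⁻¹·s⁻¹] · [m] = kg·s⁻¹
  (5) Hz = s⁻¹
Only (2) matches kg·m⁻¹·s⁻¹.

(2)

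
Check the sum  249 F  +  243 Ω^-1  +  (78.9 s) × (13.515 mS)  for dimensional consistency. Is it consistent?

In SI base units:
  249 F:  F = C·V⁻¹ = kg⁻¹·m⁻²·s⁴·A²
  243 Ω^-1:  Ω⁻¹ = (V·A⁻¹)⁻¹ = kg⁻¹·m⁻²·s³·A²
  (78.9 s) × (13.515 mS):  [s] · [kg⁻¹·m⁻²·s³·A²] = kg⁻¹·m⁻²·s⁴·A²
The terms do not share a single dimension (kg⁻¹·m⁻²·s³·A² vs kg⁻¹·m⁻²·s⁴·A²).

No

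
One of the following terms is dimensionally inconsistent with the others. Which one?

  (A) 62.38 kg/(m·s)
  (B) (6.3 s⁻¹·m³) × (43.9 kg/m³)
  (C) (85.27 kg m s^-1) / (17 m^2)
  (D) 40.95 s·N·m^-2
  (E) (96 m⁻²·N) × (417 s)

(B)

Expand each in SI base units:
  (A) kg·m⁻¹·s⁻¹
  (B) [m³·s⁻¹] · [kg·m⁻³] = kg·s⁻¹
  (C) [kg·m·s⁻¹] / [m²] = kg·m⁻¹·s⁻¹
  (D) N·s·m⁻² = kg·m·s⁻²·s·m⁻² = kg·m⁻¹·s⁻¹
  (E) [kg·m⁻¹·s⁻²] · [s] = kg·m⁻¹·s⁻¹
All reduce to kg·m⁻¹·s⁻¹ except (B), which is kg·s⁻¹.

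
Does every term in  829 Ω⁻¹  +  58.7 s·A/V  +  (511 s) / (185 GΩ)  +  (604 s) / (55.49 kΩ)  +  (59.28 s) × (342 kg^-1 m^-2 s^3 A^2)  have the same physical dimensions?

Dimensions:
  829 Ω⁻¹:  Ω⁻¹ = (V·A⁻¹)⁻¹ = kg⁻¹·m⁻²·s³·A²
  58.7 s·A/V:  A·s·V⁻¹ = A·s·(J·C⁻¹)⁻¹ = kg⁻¹·m⁻²·s⁴·A²
  (511 s) / (185 GΩ):  [s] / [kg·m²·s⁻³·A⁻²] = kg⁻¹·m⁻²·s⁴·A²
  (604 s) / (55.49 kΩ):  [s] / [kg·m²·s⁻³·A⁻²] = kg⁻¹·m⁻²·s⁴·A²
  (59.28 s) × (342 kg^-1 m^-2 s^3 A^2):  [s] · [kg⁻¹·m⁻²·s³·A²] = kg⁻¹·m⁻²·s⁴·A²
The terms do not share a single dimension (kg⁻¹·m⁻²·s³·A² vs kg⁻¹·m⁻²·s⁴·A²).

No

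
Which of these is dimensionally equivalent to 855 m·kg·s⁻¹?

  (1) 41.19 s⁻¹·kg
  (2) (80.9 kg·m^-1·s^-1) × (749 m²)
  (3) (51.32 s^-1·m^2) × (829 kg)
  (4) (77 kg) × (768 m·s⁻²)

(2)

Reference: kg·m·s⁻¹.
Each option:
  (1) kg·s⁻¹
  (2) [kg·m⁻¹·s⁻¹] · [m²] = kg·m·s⁻¹  ← same
  (3) [m²·s⁻¹] · [kg] = kg·m²·s⁻¹
  (4) [kg] · [m·s⁻²] = kg·m·s⁻²
Only (2) matches kg·m·s⁻¹.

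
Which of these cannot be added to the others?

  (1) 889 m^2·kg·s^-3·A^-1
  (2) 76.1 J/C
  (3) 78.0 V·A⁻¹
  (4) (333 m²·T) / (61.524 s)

Reduce each to base SI dimensions:
  (1) kg·m²·s⁻³·A⁻¹
  (2) J·C⁻¹ = N·m·(s·A)⁻¹ = kg·m²·s⁻³·A⁻¹
  (3) V·A⁻¹ = J·C⁻¹·A⁻¹ = kg·m²·s⁻³·A⁻²
  (4) [kg·m²·s⁻²·A⁻¹] / [s] = kg·m²·s⁻³·A⁻¹
All reduce to kg·m²·s⁻³·A⁻¹ except (3), which is kg·m²·s⁻³·A⁻².

(3)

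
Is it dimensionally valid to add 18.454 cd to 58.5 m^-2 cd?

In SI base units:
  18.454 cd:  cd
  58.5 m^-2 cd:  m⁻²·cd
cd ≠ m⁻²·cd, so they cannot be added.

No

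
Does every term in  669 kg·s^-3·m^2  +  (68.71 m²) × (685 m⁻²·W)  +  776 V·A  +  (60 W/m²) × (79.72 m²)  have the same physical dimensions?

Yes

In SI base units:
  669 kg·s^-3·m^2:  kg·m²·s⁻³
  (68.71 m²) × (685 m⁻²·W):  [m²] · [kg·s⁻³] = kg·m²·s⁻³
  776 V·A:  V·A = J·C⁻¹·A = kg·m²·s⁻³
  (60 W/m²) × (79.72 m²):  [kg·s⁻³] · [m²] = kg·m²·s⁻³
Every term reduces to kg·m²·s⁻³.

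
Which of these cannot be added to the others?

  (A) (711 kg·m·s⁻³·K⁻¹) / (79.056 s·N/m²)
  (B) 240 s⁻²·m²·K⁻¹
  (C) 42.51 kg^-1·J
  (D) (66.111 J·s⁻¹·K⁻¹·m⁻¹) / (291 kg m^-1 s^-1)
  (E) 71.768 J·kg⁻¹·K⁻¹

(C)

Dimensions:
  (A) [kg·m·s⁻³·K⁻¹] / [kg·m⁻¹·s⁻¹] = m²·s⁻²·K⁻¹
  (B) m²·s⁻²·K⁻¹
  (C) J·kg⁻¹ = N·m·kg⁻¹ = m²·s⁻²
  (D) [kg·m·s⁻³·K⁻¹] / [kg·m⁻¹·s⁻¹] = m²·s⁻²·K⁻¹
  (E) J·kg⁻¹·K⁻¹ = N·m·kg⁻¹·K⁻¹ = m²·s⁻²·K⁻¹
All reduce to m²·s⁻²·K⁻¹ except (C), which is m²·s⁻².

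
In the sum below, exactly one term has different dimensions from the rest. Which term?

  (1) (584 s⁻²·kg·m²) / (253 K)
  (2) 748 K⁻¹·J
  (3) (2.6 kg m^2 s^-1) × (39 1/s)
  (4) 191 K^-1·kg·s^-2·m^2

(3)

In SI base units:
  (1) [kg·m²·s⁻²] / [K] = kg·m²·s⁻²·K⁻¹
  (2) J·K⁻¹ = N·m·K⁻¹ = kg·m²·s⁻²·K⁻¹
  (3) [kg·m²·s⁻¹] · [s⁻¹] = kg·m²·s⁻²
  (4) kg·m²·s⁻²·K⁻¹
All reduce to kg·m²·s⁻²·K⁻¹ except (3), which is kg·m²·s⁻².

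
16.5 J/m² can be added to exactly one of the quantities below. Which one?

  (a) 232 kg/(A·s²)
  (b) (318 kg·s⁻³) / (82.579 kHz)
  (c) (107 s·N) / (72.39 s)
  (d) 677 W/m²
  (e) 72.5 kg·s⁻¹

(b)

Reference: J·m⁻² = N·m·m⁻² = kg·s⁻².
Each option:
  (a) kg·s⁻²·A⁻¹
  (b) [kg·s⁻³] / [s⁻¹] = kg·s⁻²  ← same
  (c) [kg·m·s⁻¹] / [s] = kg·m·s⁻²
  (d) W·m⁻² = J·s⁻¹·m⁻² = kg·s⁻³
  (e) kg·s⁻¹
Only (b) matches kg·s⁻².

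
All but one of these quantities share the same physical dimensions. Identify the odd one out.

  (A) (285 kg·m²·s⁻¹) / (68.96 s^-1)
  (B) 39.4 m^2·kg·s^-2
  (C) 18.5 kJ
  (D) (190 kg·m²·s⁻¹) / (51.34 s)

(A)

Expand each in SI base units:
  (A) [kg·m²·s⁻¹] / [s⁻¹] = kg·m²
  (B) kg·m²·s⁻²
  (C) J = N·m = kg·m²·s⁻²
  (D) [kg·m²·s⁻¹] / [s] = kg·m²·s⁻²
All reduce to kg·m²·s⁻² except (A), which is kg·m².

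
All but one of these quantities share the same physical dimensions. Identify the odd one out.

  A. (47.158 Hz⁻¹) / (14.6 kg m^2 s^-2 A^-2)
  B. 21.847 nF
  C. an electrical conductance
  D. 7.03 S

Dimensions:
  A. [s] / [kg·m²·s⁻²·A⁻²] = kg⁻¹·m⁻²·s³·A²
  B. F = C·V⁻¹ = kg⁻¹·m⁻²·s⁴·A²
  C. [electrical conductance] = kg⁻¹·m⁻²·s³·A²
  D. S = Ω⁻¹ = kg⁻¹·m⁻²·s³·A²
All reduce to kg⁻¹·m⁻²·s³·A² except B., which is kg⁻¹·m⁻²·s⁴·A².

B.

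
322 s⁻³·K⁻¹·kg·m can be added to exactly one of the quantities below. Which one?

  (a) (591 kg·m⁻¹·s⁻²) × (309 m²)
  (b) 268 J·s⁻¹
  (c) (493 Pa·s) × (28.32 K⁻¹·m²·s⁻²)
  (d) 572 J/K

Reference: kg·m·s⁻³·K⁻¹.
Each option:
  (a) [kg·m⁻¹·s⁻²] · [m²] = kg·m·s⁻²
  (b) J·s⁻¹ = N·m·s⁻¹ = kg·m²·s⁻³
  (c) [kg·m⁻¹·s⁻¹] · [m²·s⁻²·K⁻¹] = kg·m·s⁻³·K⁻¹  ← same
  (d) J·K⁻¹ = N·m·K⁻¹ = kg·m²·s⁻²·K⁻¹
Only (c) matches kg·m·s⁻³·K⁻¹.

(c)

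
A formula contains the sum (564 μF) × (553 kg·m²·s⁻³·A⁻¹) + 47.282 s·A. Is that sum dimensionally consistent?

Yes

Expand each in SI base units:
  (564 μF) × (553 kg·m²·s⁻³·A⁻¹):  [kg⁻¹·m⁻²·s⁴·A²] · [kg·m²·s⁻³·A⁻¹] = s·A
  47.282 s·A:  A·s = s·A
Both are s·A, so they have the same dimensions and can be added.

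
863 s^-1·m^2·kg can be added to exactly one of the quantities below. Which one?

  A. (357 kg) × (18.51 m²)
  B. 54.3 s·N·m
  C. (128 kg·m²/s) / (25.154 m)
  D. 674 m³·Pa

Reference: kg·m²·s⁻¹.
Each option:
  A. [kg] · [m²] = kg·m²
  B. N·m·s = kg·m·s⁻²·m·s = kg·m²·s⁻¹  ← same
  C. [kg·m²·s⁻¹] / [m] = kg·m·s⁻¹
  D. Pa·m³ = N·m⁻²·m³ = kg·m²·s⁻²
Only B. matches kg·m²·s⁻¹.

B.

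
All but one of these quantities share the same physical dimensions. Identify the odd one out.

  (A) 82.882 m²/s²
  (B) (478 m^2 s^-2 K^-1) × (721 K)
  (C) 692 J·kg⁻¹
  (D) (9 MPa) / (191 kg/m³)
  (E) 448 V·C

(E)

Dimensions:
  (A) m²·s⁻²
  (B) [m²·s⁻²·K⁻¹] · [K] = m²·s⁻²
  (C) J·kg⁻¹ = N·m·kg⁻¹ = m²·s⁻²
  (D) [kg·m⁻¹·s⁻²] / [kg·m⁻³] = m²·s⁻²
  (E) C·V = s·A·J·C⁻¹ = kg·m²·s⁻²
All reduce to m²·s⁻² except (E), which is kg·m²·s⁻².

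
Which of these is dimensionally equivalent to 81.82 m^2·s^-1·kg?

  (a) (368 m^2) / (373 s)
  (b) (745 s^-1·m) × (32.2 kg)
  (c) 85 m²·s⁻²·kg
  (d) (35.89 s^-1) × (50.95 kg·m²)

Reference: kg·m²·s⁻¹.
Each option:
  (a) [m²] / [s] = m²·s⁻¹
  (b) [m·s⁻¹] · [kg] = kg·m·s⁻¹
  (c) kg·m²·s⁻²
  (d) [s⁻¹] · [kg·m²] = kg·m²·s⁻¹  ← same
Only (d) matches kg·m²·s⁻¹.

(d)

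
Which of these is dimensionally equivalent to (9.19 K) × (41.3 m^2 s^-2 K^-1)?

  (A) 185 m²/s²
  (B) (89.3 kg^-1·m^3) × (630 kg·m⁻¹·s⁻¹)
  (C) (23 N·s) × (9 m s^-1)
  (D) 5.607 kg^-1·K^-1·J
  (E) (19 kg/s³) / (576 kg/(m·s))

Reference: [K] · [m²·s⁻²·K⁻¹] = m²·s⁻².
Each option:
  (A) m²·s⁻²  ← same
  (B) [kg⁻¹·m³] · [kg·m⁻¹·s⁻¹] = m²·s⁻¹
  (C) [kg·m·s⁻¹] · [m·s⁻¹] = kg·m²·s⁻²
  (D) J·kg⁻¹·K⁻¹ = N·m·kg⁻¹·K⁻¹ = m²·s⁻²·K⁻¹
  (E) [kg·s⁻³] / [kg·m⁻¹·s⁻¹] = m·s⁻²
Only (A) matches m²·s⁻².

(A)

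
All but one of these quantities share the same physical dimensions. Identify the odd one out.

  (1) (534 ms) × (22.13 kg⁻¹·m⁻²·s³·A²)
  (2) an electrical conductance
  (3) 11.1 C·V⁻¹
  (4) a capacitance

(2)

Work out the base dimensions of each:
  (1) [s] · [kg⁻¹·m⁻²·s³·A²] = kg⁻¹·m⁻²·s⁴·A²
  (2) [electrical conductance] = kg⁻¹·m⁻²·s³·A²
  (3) C·V⁻¹ = s·A·(J·C⁻¹)⁻¹ = kg⁻¹·m⁻²·s⁴·A²
  (4) [capacitance] = kg⁻¹·m⁻²·s⁴·A²
All reduce to kg⁻¹·m⁻²·s⁴·A² except (2), which is kg⁻¹·m⁻²·s³·A².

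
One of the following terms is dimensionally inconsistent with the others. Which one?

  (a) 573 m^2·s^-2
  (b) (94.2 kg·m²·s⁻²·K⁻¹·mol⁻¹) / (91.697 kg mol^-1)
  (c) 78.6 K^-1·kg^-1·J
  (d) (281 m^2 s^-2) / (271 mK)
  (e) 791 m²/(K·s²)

In SI base units:
  (a) m²·s⁻²
  (b) [kg·m²·s⁻²·K⁻¹·mol⁻¹] / [kg·mol⁻¹] = m²·s⁻²·K⁻¹
  (c) J·kg⁻¹·K⁻¹ = N·m·kg⁻¹·K⁻¹ = m²·s⁻²·K⁻¹
  (d) [m²·s⁻²] / [K] = m²·s⁻²·K⁻¹
  (e) m²·s⁻²·K⁻¹
All reduce to m²·s⁻²·K⁻¹ except (a), which is m²·s⁻².

(a)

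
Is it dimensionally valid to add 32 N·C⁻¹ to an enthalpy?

No

Work out the base dimensions of each:
  32 N·C⁻¹:  N·C⁻¹ = kg·m·s⁻²·(s·A)⁻¹ = kg·m·s⁻³·A⁻¹
  an enthalpy:  [enthalpy] = kg·m²·s⁻²
kg·m·s⁻³·A⁻¹ ≠ kg·m²·s⁻², so they cannot be added.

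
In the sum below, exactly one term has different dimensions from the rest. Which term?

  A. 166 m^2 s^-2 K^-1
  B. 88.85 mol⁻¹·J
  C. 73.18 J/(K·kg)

In SI base units:
  A. m²·s⁻²·K⁻¹
  B. J·mol⁻¹ = N·m·mol⁻¹ = kg·m²·s⁻²·mol⁻¹
  C. J·kg⁻¹·K⁻¹ = N·m·kg⁻¹·K⁻¹ = m²·s⁻²·K⁻¹
All reduce to m²·s⁻²·K⁻¹ except B., which is kg·m²·s⁻²·mol⁻¹.

B.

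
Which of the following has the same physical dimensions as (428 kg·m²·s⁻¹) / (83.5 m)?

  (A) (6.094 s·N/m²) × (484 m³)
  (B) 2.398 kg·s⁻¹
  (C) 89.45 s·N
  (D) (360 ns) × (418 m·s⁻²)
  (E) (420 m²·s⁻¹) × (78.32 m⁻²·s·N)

(C)

Reference: [kg·m²·s⁻¹] / [m] = kg·m·s⁻¹.
Each option:
  (A) [kg·m⁻¹·s⁻¹] · [m³] = kg·m²·s⁻¹
  (B) kg·s⁻¹
  (C) N·s = kg·m·s⁻²·s = kg·m·s⁻¹  ← same
  (D) [s] · [m·s⁻²] = m·s⁻¹
  (E) [m²·s⁻¹] · [kg·m⁻¹·s⁻¹] = kg·m·s⁻²
Only (C) matches kg·m·s⁻¹.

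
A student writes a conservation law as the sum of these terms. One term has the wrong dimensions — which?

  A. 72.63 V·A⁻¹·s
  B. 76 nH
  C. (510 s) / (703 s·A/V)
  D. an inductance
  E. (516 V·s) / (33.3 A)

Dimensions:
  A. V·s·A⁻¹ = J·C⁻¹·s·A⁻¹ = kg·m²·s⁻²·A⁻²
  B. H = V·s·A⁻¹ = kg·m²·s⁻²·A⁻²
  C. [s] / [kg⁻¹·m⁻²·s⁴·A²] = kg·m²·s⁻³·A⁻²
  D. [inductance] = kg·m²·s⁻²·A⁻²
  E. [kg·m²·s⁻²·A⁻¹] / [A] = kg·m²·s⁻²·A⁻²
All reduce to kg·m²·s⁻²·A⁻² except C., which is kg·m²·s⁻³·A⁻².

C.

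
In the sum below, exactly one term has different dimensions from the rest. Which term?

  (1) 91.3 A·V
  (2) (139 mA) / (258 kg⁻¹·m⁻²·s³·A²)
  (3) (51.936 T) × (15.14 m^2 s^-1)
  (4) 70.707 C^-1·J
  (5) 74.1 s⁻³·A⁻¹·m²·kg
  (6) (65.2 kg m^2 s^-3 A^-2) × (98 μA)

In SI base units:
  (1) V·A = J·C⁻¹·A = kg·m²·s⁻³
  (2) [A] / [kg⁻¹·m⁻²·s³·A²] = kg·m²·s⁻³·A⁻¹
  (3) [kg·s⁻²·A⁻¹] · [m²·s⁻¹] = kg·m²·s⁻³·A⁻¹
  (4) J·C⁻¹ = N·m·(s·A)⁻¹ = kg·m²·s⁻³·A⁻¹
  (5) kg·m²·s⁻³·A⁻¹
  (6) [kg·m²·s⁻³·A⁻²] · [A] = kg·m²·s⁻³·A⁻¹
All reduce to kg·m²·s⁻³·A⁻¹ except (1), which is kg·m²·s⁻³.

(1)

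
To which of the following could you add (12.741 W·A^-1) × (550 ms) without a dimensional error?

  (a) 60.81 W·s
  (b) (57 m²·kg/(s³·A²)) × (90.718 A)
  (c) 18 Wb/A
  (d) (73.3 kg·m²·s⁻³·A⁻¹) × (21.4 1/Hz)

(d)

Reference: [kg·m²·s⁻³·A⁻¹] · [s] = kg·m²·s⁻²·A⁻¹.
Each option:
  (a) W·s = J·s⁻¹·s = kg·m²·s⁻²
  (b) [kg·m²·s⁻³·A⁻²] · [A] = kg·m²·s⁻³·A⁻¹
  (c) Wb·A⁻¹ = V·s·A⁻¹ = kg·m²·s⁻²·A⁻²
  (d) [kg·m²·s⁻³·A⁻¹] · [s] = kg·m²·s⁻²·A⁻¹  ← same
Only (d) matches kg·m²·s⁻²·A⁻¹.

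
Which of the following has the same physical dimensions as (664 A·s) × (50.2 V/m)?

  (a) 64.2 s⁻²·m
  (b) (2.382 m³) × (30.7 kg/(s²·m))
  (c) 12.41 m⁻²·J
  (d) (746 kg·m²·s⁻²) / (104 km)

(d)

Reference: [s·A] · [kg·m·s⁻³·A⁻¹] = kg·m·s⁻².
Each option:
  (a) m·s⁻²
  (b) [m³] · [kg·m⁻¹·s⁻²] = kg·m²·s⁻²
  (c) J·m⁻² = N·m·m⁻² = kg·s⁻²
  (d) [kg·m²·s⁻²] / [m] = kg·m·s⁻²  ← same
Only (d) matches kg·m·s⁻².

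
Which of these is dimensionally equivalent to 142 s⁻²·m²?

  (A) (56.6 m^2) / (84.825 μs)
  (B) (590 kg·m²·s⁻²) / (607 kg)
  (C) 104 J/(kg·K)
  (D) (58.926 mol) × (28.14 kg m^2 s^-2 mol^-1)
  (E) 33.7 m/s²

Reference: m²·s⁻².
Each option:
  (A) [m²] / [s] = m²·s⁻¹
  (B) [kg·m²·s⁻²] / [kg] = m²·s⁻²  ← same
  (C) J·kg⁻¹·K⁻¹ = N·m·kg⁻¹·K⁻¹ = m²·s⁻²·K⁻¹
  (D) [mol] · [kg·m²·s⁻²·mol⁻¹] = kg·m²·s⁻²
  (E) m·s⁻²
Only (B) matches m²·s⁻².

(B)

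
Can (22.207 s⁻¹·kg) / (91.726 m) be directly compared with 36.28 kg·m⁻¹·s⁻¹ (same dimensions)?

Yes

Dimensions:
  (22.207 s⁻¹·kg) / (91.726 m):  [kg·s⁻¹] / [m] = kg·m⁻¹·s⁻¹
  36.28 kg·m⁻¹·s⁻¹:  kg·m⁻¹·s⁻¹
Both are kg·m⁻¹·s⁻¹, so they have the same dimensions and can be added.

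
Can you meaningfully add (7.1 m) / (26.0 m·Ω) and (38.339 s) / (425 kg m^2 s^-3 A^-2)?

No

Dimensions:
  (7.1 m) / (26.0 m·Ω):  [m] / [kg·m³·s⁻³·A⁻²] = kg⁻¹·m⁻²·s³·A²
  (38.339 s) / (425 kg m^2 s^-3 A^-2):  [s] / [kg·m²·s⁻³·A⁻²] = kg⁻¹·m⁻²·s⁴·A²
kg⁻¹·m⁻²·s³·A² ≠ kg⁻¹·m⁻²·s⁴·A², so they cannot be added.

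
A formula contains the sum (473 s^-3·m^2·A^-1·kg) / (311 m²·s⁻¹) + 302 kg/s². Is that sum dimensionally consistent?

No

Work out the base dimensions of each:
  (473 s^-3·m^2·A^-1·kg) / (311 m²·s⁻¹):  [kg·m²·s⁻³·A⁻¹] / [m²·s⁻¹] = kg·s⁻²·A⁻¹
  302 kg/s²:  kg·s⁻²
kg·s⁻²·A⁻¹ ≠ kg·s⁻², so they cannot be added.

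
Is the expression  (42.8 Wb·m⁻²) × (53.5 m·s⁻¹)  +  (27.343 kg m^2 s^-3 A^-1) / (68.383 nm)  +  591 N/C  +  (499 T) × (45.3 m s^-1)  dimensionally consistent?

Yes

Expand each in SI base units:
  (42.8 Wb·m⁻²) × (53.5 m·s⁻¹):  [kg·s⁻²·A⁻¹] · [m·s⁻¹] = kg·m·s⁻³·A⁻¹
  (27.343 kg m^2 s^-3 A^-1) / (68.383 nm):  [kg·m²·s⁻³·A⁻¹] / [m] = kg·m·s⁻³·A⁻¹
  591 N/C:  N·C⁻¹ = kg·m·s⁻²·(s·A)⁻¹ = kg·m·s⁻³·A⁻¹
  (499 T) × (45.3 m s^-1):  [kg·s⁻²·A⁻¹] · [m·s⁻¹] = kg·m·s⁻³·A⁻¹
Every term reduces to kg·m·s⁻³·A⁻¹.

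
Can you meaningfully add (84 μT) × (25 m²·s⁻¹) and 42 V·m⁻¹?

Dimensions:
  (84 μT) × (25 m²·s⁻¹):  [kg·s⁻²·A⁻¹] · [m²·s⁻¹] = kg·m²·s⁻³·A⁻¹
  42 V·m⁻¹:  V·m⁻¹ = J·C⁻¹·m⁻¹ = kg·m·s⁻³·A⁻¹
kg·m²·s⁻³·A⁻¹ ≠ kg·m·s⁻³·A⁻¹, so they cannot be added.

No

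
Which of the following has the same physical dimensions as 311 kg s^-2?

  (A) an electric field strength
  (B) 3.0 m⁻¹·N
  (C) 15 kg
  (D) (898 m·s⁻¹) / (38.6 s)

(B)

Reference: kg·s⁻².
Each option:
  (A) [electric field strength] = kg·m·s⁻³·A⁻¹
  (B) N·m⁻¹ = kg·m·s⁻²·m⁻¹ = kg·s⁻²  ← same
  (C) kg
  (D) [m·s⁻¹] / [s] = m·s⁻²
Only (B) matches kg·s⁻².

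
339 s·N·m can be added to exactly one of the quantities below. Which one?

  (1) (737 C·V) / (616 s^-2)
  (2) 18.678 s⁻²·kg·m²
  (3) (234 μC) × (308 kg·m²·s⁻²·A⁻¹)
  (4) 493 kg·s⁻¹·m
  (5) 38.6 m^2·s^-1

Reference: N·m·s = kg·m·s⁻²·m·s = kg·m²·s⁻¹.
Each option:
  (1) [kg·m²·s⁻²] / [s⁻²] = kg·m²
  (2) kg·m²·s⁻²
  (3) [s·A] · [kg·m²·s⁻²·A⁻¹] = kg·m²·s⁻¹  ← same
  (4) kg·m·s⁻¹
  (5) m²·s⁻¹
Only (3) matches kg·m²·s⁻¹.

(3)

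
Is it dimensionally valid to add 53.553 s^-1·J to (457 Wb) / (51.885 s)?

No

Dimensions:
  53.553 s^-1·J:  J·s⁻¹ = N·m·s⁻¹ = kg·m²·s⁻³
  (457 Wb) / (51.885 s):  [kg·m²·s⁻²·A⁻¹] / [s] = kg·m²·s⁻³·A⁻¹
kg·m²·s⁻³ ≠ kg·m²·s⁻³·A⁻¹, so they cannot be added.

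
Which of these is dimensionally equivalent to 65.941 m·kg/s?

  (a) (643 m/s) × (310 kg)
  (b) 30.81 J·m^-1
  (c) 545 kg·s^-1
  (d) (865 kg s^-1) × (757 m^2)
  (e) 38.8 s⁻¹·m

Reference: kg·m·s⁻¹.
Each option:
  (a) [m·s⁻¹] · [kg] = kg·m·s⁻¹  ← same
  (b) J·m⁻¹ = N·m·m⁻¹ = kg·m·s⁻²
  (c) kg·s⁻¹
  (d) [kg·s⁻¹] · [m²] = kg·m²·s⁻¹
  (e) m·s⁻¹
Only (a) matches kg·m·s⁻¹.

(a)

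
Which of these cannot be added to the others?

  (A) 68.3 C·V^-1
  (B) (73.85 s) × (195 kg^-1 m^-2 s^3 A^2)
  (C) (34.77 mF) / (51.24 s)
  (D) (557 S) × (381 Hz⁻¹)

(C)

Dimensions:
  (A) C·V⁻¹ = s·A·(J·C⁻¹)⁻¹ = kg⁻¹·m⁻²·s⁴·A²
  (B) [s] · [kg⁻¹·m⁻²·s³·A²] = kg⁻¹·m⁻²·s⁴·A²
  (C) [kg⁻¹·m⁻²·s⁴·A²] / [s] = kg⁻¹·m⁻²·s³·A²
  (D) [kg⁻¹·m⁻²·s³·A²] · [s] = kg⁻¹·m⁻²·s⁴·A²
All reduce to kg⁻¹·m⁻²·s⁴·A² except (C), which is kg⁻¹·m⁻²·s³·A².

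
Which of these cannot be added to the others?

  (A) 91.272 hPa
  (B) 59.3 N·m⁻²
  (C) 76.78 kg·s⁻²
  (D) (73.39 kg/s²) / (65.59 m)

(C)

Reduce each to base SI dimensions:
  (A) Pa = N·m⁻² = kg·m⁻¹·s⁻²
  (B) N·m⁻² = kg·m·s⁻²·m⁻² = kg·m⁻¹·s⁻²
  (C) kg·s⁻²
  (D) [kg·s⁻²] / [m] = kg·m⁻¹·s⁻²
All reduce to kg·m⁻¹·s⁻² except (C), which is kg·s⁻².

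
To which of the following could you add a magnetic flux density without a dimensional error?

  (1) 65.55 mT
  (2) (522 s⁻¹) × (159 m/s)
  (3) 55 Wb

Reference: [magnetic flux density] = kg·s⁻²·A⁻¹.
Each option:
  (1) T = Wb·m⁻² = kg·s⁻²·A⁻¹  ← same
  (2) [s⁻¹] · [m·s⁻¹] = m·s⁻²
  (3) Wb = V·s = kg·m²·s⁻²·A⁻¹
Only (1) matches kg·s⁻²·A⁻¹.

(1)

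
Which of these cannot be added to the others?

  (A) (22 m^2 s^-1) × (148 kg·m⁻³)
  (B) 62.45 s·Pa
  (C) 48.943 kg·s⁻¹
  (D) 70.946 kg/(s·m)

Reduce each to base SI dimensions:
  (A) [m²·s⁻¹] · [kg·m⁻³] = kg·m⁻¹·s⁻¹
  (B) Pa·s = N·m⁻²·s = kg·m⁻¹·s⁻¹
  (C) kg·s⁻¹
  (D) kg·m⁻¹·s⁻¹
All reduce to kg·m⁻¹·s⁻¹ except (C), which is kg·s⁻¹.

(C)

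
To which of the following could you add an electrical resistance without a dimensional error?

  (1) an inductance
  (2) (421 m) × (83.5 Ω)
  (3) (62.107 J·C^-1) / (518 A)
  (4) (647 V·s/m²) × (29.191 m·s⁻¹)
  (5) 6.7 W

Reference: [electrical resistance] = kg·m²·s⁻³·A⁻².
Each option:
  (1) [inductance] = kg·m²·s⁻²·A⁻²
  (2) [m] · [kg·m²·s⁻³·A⁻²] = kg·m³·s⁻³·A⁻²
  (3) [kg·m²·s⁻³·A⁻¹] / [A] = kg·m²·s⁻³·A⁻²  ← same
  (4) [kg·s⁻²·A⁻¹] · [m·s⁻¹] = kg·m·s⁻³·A⁻¹
  (5) W = J·s⁻¹ = kg·m²·s⁻³
Only (3) matches kg·m²·s⁻³·A⁻².

(3)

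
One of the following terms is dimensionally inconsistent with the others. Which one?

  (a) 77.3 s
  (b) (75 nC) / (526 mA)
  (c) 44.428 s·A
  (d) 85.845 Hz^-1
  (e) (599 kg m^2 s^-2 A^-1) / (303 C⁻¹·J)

(c)

Expand each in SI base units:
  (a) s
  (b) [s·A] / [A] = s
  (c) A·s = s·A
  (d) Hz⁻¹ = (s⁻¹)⁻¹ = s
  (e) [kg·m²·s⁻²·A⁻¹] / [kg·m²·s⁻³·A⁻¹] = s
All reduce to s except (c), which is s·A.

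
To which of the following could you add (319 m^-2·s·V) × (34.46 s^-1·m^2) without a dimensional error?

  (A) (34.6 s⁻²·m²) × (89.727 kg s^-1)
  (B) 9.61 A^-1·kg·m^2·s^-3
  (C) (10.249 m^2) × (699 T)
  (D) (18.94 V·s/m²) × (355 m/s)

(B)

Reference: [kg·s⁻²·A⁻¹] · [m²·s⁻¹] = kg·m²·s⁻³·A⁻¹.
Each option:
  (A) [m²·s⁻²] · [kg·s⁻¹] = kg·m²·s⁻³
  (B) kg·m²·s⁻³·A⁻¹  ← same
  (C) [m²] · [kg·s⁻²·A⁻¹] = kg·m²·s⁻²·A⁻¹
  (D) [kg·s⁻²·A⁻¹] · [m·s⁻¹] = kg·m·s⁻³·A⁻¹
Only (B) matches kg·m²·s⁻³·A⁻¹.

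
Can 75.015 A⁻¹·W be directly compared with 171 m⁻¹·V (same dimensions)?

Work out the base dimensions of each:
  75.015 A⁻¹·W:  W·A⁻¹ = J·s⁻¹·A⁻¹ = kg·m²·s⁻³·A⁻¹
  171 m⁻¹·V:  V·m⁻¹ = J·C⁻¹·m⁻¹ = kg·m·s⁻³·A⁻¹
kg·m²·s⁻³·A⁻¹ ≠ kg·m·s⁻³·A⁻¹, so they cannot be added.

No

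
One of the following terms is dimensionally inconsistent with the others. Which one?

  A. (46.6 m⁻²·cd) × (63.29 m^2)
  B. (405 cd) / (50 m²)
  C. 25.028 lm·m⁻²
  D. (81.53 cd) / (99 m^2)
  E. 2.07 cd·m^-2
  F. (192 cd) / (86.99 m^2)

Dimensions:
  A. [m⁻²·cd] · [m²] = cd
  B. [cd] / [m²] = m⁻²·cd
  C. lm·m⁻² = cd·m⁻² = m⁻²·cd
  D. [cd] / [m²] = m⁻²·cd
  E. cd·m⁻² = m⁻²·cd
  F. [cd] / [m²] = m⁻²·cd
All reduce to m⁻²·cd except A., which is cd.

A.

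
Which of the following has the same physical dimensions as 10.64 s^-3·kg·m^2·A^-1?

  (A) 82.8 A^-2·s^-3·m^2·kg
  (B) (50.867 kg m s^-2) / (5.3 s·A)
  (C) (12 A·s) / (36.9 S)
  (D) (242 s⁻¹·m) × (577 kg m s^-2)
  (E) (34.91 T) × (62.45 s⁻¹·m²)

Reference: kg·m²·s⁻³·A⁻¹.
Each option:
  (A) kg·m²·s⁻³·A⁻²
  (B) [kg·m·s⁻²] / [s·A] = kg·m·s⁻³·A⁻¹
  (C) [s·A] / [kg⁻¹·m⁻²·s³·A²] = kg·m²·s⁻²·A⁻¹
  (D) [m·s⁻¹] · [kg·m·s⁻²] = kg·m²·s⁻³
  (E) [kg·s⁻²·A⁻¹] · [m²·s⁻¹] = kg·m²·s⁻³·A⁻¹  ← same
Only (E) matches kg·m²·s⁻³·A⁻¹.

(E)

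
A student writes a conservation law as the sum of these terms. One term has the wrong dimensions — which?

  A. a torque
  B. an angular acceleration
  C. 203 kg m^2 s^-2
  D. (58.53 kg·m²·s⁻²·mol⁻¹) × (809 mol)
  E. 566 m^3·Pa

B.

Expand each in SI base units:
  A. [torque] = kg·m²·s⁻²
  B. [angular acceleration] = s⁻²
  C. kg·m²·s⁻²
  D. [kg·m²·s⁻²·mol⁻¹] · [mol] = kg·m²·s⁻²
  E. Pa·m³ = N·m⁻²·m³ = kg·m²·s⁻²
All reduce to kg·m²·s⁻² except B., which is s⁻².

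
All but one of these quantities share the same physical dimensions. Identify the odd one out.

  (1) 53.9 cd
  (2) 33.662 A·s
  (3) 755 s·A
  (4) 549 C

Work out the base dimensions of each:
  (1) cd
  (2) A·s = s·A
  (3) s·A
  (4) C = s·A
All reduce to s·A except (1), which is cd.

(1)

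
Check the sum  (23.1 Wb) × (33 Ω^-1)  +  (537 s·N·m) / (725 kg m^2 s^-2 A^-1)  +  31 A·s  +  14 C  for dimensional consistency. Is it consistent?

Yes

Reduce each to base SI dimensions:
  (23.1 Wb) × (33 Ω^-1):  [kg·m²·s⁻²·A⁻¹] · [kg⁻¹·m⁻²·s³·A²] = s·A
  (537 s·N·m) / (725 kg m^2 s^-2 A^-1):  [kg·m²·s⁻¹] / [kg·m²·s⁻²·A⁻¹] = s·A
  31 A·s:  A·s = s·A
  14 C:  C = s·A
Every term reduces to s·A.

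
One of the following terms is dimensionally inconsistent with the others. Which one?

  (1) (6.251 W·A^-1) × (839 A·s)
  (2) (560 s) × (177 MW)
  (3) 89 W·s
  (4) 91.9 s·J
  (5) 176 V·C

(4)

In SI base units:
  (1) [kg·m²·s⁻³·A⁻¹] · [s·A] = kg·m²·s⁻²
  (2) [s] · [kg·m²·s⁻³] = kg·m²·s⁻²
  (3) W·s = J·s⁻¹·s = kg·m²·s⁻²
  (4) J·s = N·m·s = kg·m²·s⁻¹
  (5) C·V = s·A·J·C⁻¹ = kg·m²·s⁻²
All reduce to kg·m²·s⁻² except (4), which is kg·m²·s⁻¹.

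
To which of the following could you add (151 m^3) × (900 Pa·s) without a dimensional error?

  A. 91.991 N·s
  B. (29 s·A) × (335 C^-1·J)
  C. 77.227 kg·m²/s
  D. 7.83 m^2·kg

C.

Reference: [m³] · [kg·m⁻¹·s⁻¹] = kg·m²·s⁻¹.
Each option:
  A. N·s = kg·m·s⁻²·s = kg·m·s⁻¹
  B. [s·A] · [kg·m²·s⁻³·A⁻¹] = kg·m²·s⁻²
  C. kg·m²·s⁻¹  ← same
  D. kg·m²
Only C. matches kg·m²·s⁻¹.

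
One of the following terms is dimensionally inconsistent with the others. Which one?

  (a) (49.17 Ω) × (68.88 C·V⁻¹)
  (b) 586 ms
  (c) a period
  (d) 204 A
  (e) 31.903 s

Expand each in SI base units:
  (a) [kg·m²·s⁻³·A⁻²] · [kg⁻¹·m⁻²·s⁴·A²] = s
  (b) s
  (c) [period] = s
  (d) A
  (e) s
All reduce to s except (d), which is A.

(d)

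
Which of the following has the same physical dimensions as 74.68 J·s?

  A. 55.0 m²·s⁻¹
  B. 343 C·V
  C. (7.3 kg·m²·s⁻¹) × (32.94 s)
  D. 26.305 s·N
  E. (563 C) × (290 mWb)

E.

Reference: J·s = N·m·s = kg·m²·s⁻¹.
Each option:
  A. m²·s⁻¹
  B. C·V = s·A·J·C⁻¹ = kg·m²·s⁻²
  C. [kg·m²·s⁻¹] · [s] = kg·m²
  D. N·s = kg·m·s⁻²·s = kg·m·s⁻¹
  E. [s·A] · [kg·m²·s⁻²·A⁻¹] = kg·m²·s⁻¹  ← same
Only E. matches kg·m²·s⁻¹.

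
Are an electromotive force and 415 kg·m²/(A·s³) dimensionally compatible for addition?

In SI base units:
  an electromotive force:  [electromotive force] = kg·m²·s⁻³·A⁻¹
  415 kg·m²/(A·s³):  kg·m²·s⁻³·A⁻¹
Both are kg·m²·s⁻³·A⁻¹, so they have the same dimensions and can be added.

Yes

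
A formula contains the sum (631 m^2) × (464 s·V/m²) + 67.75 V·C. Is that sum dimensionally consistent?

Expand each in SI base units:
  (631 m^2) × (464 s·V/m²):  [m²] · [kg·s⁻²·A⁻¹] = kg·m²·s⁻²·A⁻¹
  67.75 V·C:  C·V = s·A·J·C⁻¹ = kg·m²·s⁻²
kg·m²·s⁻²·A⁻¹ ≠ kg·m²·s⁻², so they cannot be added.

No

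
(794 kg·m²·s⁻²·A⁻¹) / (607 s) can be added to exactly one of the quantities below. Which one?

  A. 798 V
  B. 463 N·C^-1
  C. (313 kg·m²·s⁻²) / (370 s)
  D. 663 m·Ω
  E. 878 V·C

Reference: [kg·m²·s⁻²·A⁻¹] / [s] = kg·m²·s⁻³·A⁻¹.
Each option:
  A. V = J·C⁻¹ = kg·m²·s⁻³·A⁻¹  ← same
  B. N·C⁻¹ = kg·m·s⁻²·(s·A)⁻¹ = kg·m·s⁻³·A⁻¹
  C. [kg·m²·s⁻²] / [s] = kg·m²·s⁻³
  D. Ω·m = V·A⁻¹·m = kg·m³·s⁻³·A⁻²
  E. C·V = s·A·J·C⁻¹ = kg·m²·s⁻²
Only A. matches kg·m²·s⁻³·A⁻¹.

A.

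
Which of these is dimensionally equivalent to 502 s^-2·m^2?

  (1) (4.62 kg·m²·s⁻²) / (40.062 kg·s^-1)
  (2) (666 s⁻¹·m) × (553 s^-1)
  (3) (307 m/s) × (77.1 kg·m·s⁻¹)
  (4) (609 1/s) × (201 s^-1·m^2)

Reference: m²·s⁻².
Each option:
  (1) [kg·m²·s⁻²] / [kg·s⁻¹] = m²·s⁻¹
  (2) [m·s⁻¹] · [s⁻¹] = m·s⁻²
  (3) [m·s⁻¹] · [kg·m·s⁻¹] = kg·m²·s⁻²
  (4) [s⁻¹] · [m²·s⁻¹] = m²·s⁻²  ← same
Only (4) matches m²·s⁻².

(4)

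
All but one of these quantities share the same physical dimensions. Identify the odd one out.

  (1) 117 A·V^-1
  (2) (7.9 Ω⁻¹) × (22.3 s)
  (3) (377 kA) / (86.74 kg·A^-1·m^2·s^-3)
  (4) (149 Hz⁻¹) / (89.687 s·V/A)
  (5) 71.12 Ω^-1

Reduce each to base SI dimensions:
  (1) A·V⁻¹ = A·(J·C⁻¹)⁻¹ = kg⁻¹·m⁻²·s³·A²
  (2) [kg⁻¹·m⁻²·s³·A²] · [s] = kg⁻¹·m⁻²·s⁴·A²
  (3) [A] / [kg·m²·s⁻³·A⁻¹] = kg⁻¹·m⁻²·s³·A²
  (4) [s] / [kg·m²·s⁻²·A⁻²] = kg⁻¹·m⁻²·s³·A²
  (5) Ω⁻¹ = (V·A⁻¹)⁻¹ = kg⁻¹·m⁻²·s³·A²
All reduce to kg⁻¹·m⁻²·s³·A² except (2), which is kg⁻¹·m⁻²·s⁴·A².

(2)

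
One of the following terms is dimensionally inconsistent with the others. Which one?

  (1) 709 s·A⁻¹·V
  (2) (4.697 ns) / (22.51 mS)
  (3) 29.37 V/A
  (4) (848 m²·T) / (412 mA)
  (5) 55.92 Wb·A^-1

(3)

Reduce each to base SI dimensions:
  (1) V·s·A⁻¹ = J·C⁻¹·s·A⁻¹ = kg·m²·s⁻²·A⁻²
  (2) [s] / [kg⁻¹·m⁻²·s³·A²] = kg·m²·s⁻²·A⁻²
  (3) V·A⁻¹ = J·C⁻¹·A⁻¹ = kg·m²·s⁻³·A⁻²
  (4) [kg·m²·s⁻²·A⁻¹] / [A] = kg·m²·s⁻²·A⁻²
  (5) Wb·A⁻¹ = V·s·A⁻¹ = kg·m²·s⁻²·A⁻²
All reduce to kg·m²·s⁻²·A⁻² except (3), which is kg·m²·s⁻³·A⁻².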